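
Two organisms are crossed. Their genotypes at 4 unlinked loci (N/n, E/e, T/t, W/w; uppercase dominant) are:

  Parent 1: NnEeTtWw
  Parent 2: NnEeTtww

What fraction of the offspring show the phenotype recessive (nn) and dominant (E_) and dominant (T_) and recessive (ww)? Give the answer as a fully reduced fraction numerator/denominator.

P(nn E_ T_ ww) = 9/128

NnEeTtWw gametes: NETW×1, NETw×1, NEtW×1, NEtw×1, NeTW×1, NeTw×1, NetW×1, Netw×1, nETW×1, nETw×1, nEtW×1, nEtw×1, neTW×1, neTw×1, netW×1, netw×1
NnEeTtww gametes: NETw×2, NEtw×2, NeTw×2, Netw×2, nETw×2, nEtw×2, neTw×2, netw×2
NnEeTtWw×NnEeTtww grid (16·16=256): NNEETTWw=2 NNEETTww=2 NNEETtWw=4 NNEETtww=4 NNEEttWw=2 NNEEttww=2 NNEeTTWw=4 NNEeTTww=4 NNEeTtWw=8 NNEeTtww=8 NNEettWw=4 NNEettww=4 NNeeTTWw=2 NNeeTTww=2 NNeeTtWw=4 NNeeTtww=4 NNeettWw=2 NNeettww=2 NnEETTWw=4 NnEETTww=4 NnEETtWw=8 NnEETtww=8 NnEEttWw=4 NnEEttww=4 NnEeTTWw=8 NnEeTTww=8 NnEeTtWw=16 NnEeTtww=16 NnEettWw=8 NnEettww=8 NneeTTWw=4 NneeTTww=4 NneeTtWw=8 NneeTtww=8 NneettWw=4 Nneettww=4 nnEETTWw=2 nnEETTww=2 nnEETtWw=4 nnEETtww=4 nnEEttWw=2 nnEEttww=2 nnEeTTWw=4 nnEeTTww=4 nnEeTtWw=8 nnEeTtww=8 nnEettWw=4 nnEettww=4 nneeTTWw=2 nneeTTww=2 nneeTtWw=4 nneeTtww=4 nneettWw=2 nneettww=2
nn E_ T_ ww hits 18/256; gcd=2; 18÷2/256÷2 = 9/128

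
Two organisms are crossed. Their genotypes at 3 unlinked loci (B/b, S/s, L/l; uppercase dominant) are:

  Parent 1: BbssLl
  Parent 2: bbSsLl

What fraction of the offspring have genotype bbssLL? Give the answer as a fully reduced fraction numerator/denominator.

BbssLl gametes: BsL×2, Bsl×2, bsL×2, bsl×2
bbSsLl gametes: bSL×2, bSl×2, bsL×2, bsl×2
BbssLl×bbSsLl grid (8·8=64): BbSsLL=4 BbSsLl=8 BbSsll=4 BbssLL=4 BbssLl=8 Bbssll=4 bbSsLL=4 bbSsLl=8 bbSsll=4 bbssLL=4 bbssLl=8 bbssll=4
bbssLL hits 4/64; gcd=4; 4÷4/64÷4 = 1/16

P(bbssLL) = 1/16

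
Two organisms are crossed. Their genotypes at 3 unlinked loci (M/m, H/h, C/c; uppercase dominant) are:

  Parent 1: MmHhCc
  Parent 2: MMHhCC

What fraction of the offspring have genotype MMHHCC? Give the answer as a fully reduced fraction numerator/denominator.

P(MMHHCC) = 1/16

MmHhCc gametes: MHC×1, MHc×1, MhC×1, Mhc×1, mHC×1, mHc×1, mhC×1, mhc×1
MMHhCC gametes: MHC×4, MhC×4
MmHhCc×MMHhCC grid (8·8=64): MMHHCC=4 MMHHCc=4 MMHhCC=8 MMHhCc=8 MMhhCC=4 MMhhCc=4 MmHHCC=4 MmHHCc=4 MmHhCC=8 MmHhCc=8 MmhhCC=4 MmhhCc=4
MMHHCC hits 4/64; gcd=4; 4÷4/64÷4 = 1/16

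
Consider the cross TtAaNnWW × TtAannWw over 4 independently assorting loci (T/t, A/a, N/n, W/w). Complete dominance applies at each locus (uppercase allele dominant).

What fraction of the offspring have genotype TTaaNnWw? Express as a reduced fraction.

TtAaNnWW gametes: TANW×2, TAnW×2, TaNW×2, TanW×2, tANW×2, tAnW×2, taNW×2, tanW×2
TtAannWw gametes: TAnW×2, TAnw×2, TanW×2, Tanw×2, tAnW×2, tAnw×2, tanW×2, tanw×2
TtAaNnWW×TtAannWw grid (16·16=256): TTAANnWW=4 TTAANnWw=4 TTAAnnWW=4 TTAAnnWw=4 TTAaNnWW=8 TTAaNnWw=8 TTAannWW=8 TTAannWw=8 TTaaNnWW=4 TTaaNnWw=4 TTaannWW=4 TTaannWw=4 TtAANnWW=8 TtAANnWw=8 TtAAnnWW=8 TtAAnnWw=8 TtAaNnWW=16 TtAaNnWw=16 TtAannWW=16 TtAannWw=16 TtaaNnWW=8 TtaaNnWw=8 TtaannWW=8 TtaannWw=8 ttAANnWW=4 ttAANnWw=4 ttAAnnWW=4 ttAAnnWw=4 ttAaNnWW=8 ttAaNnWw=8 ttAannWW=8 ttAannWw=8 ttaaNnWW=4 ttaaNnWw=4 ttaannWW=4 ttaannWw=4
TTaaNnWw hits 4/256; gcd=4; 4÷4/256÷4 = 1/64

P(TTaaNnWw) = 1/64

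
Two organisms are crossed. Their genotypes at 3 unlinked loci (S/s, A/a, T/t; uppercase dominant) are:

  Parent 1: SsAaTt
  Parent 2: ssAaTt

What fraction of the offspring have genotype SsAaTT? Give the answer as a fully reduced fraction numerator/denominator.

P(SsAaTT) = 1/16

SsAaTt gametes: SAT×1, SAt×1, SaT×1, Sat×1, sAT×1, sAt×1, saT×1, sat×1
ssAaTt gametes: sAT×2, sAt×2, saT×2, sat×2
SsAaTt×ssAaTt grid (8·8=64): SsAATT=2 SsAATt=4 SsAAtt=2 SsAaTT=4 SsAaTt=8 SsAatt=4 SsaaTT=2 SsaaTt=4 Ssaatt=2 ssAATT=2 ssAATt=4 ssAAtt=2 ssAaTT=4 ssAaTt=8 ssAatt=4 ssaaTT=2 ssaaTt=4 ssaatt=2
SsAaTT hits 4/64; gcd=4; 4÷4/64÷4 = 1/16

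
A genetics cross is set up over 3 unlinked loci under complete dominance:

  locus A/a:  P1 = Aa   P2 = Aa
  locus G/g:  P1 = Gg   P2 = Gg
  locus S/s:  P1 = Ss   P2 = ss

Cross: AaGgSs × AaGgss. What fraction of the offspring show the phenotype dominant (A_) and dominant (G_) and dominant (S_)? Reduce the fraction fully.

AaGgSs gametes: AGS×1, AGs×1, AgS×1, Ags×1, aGS×1, aGs×1, agS×1, ags×1
AaGgss gametes: AGs×2, Ags×2, aGs×2, ags×2
AaGgSs×AaGgss grid (8·8=64): AAGGSs=2 AAGGss=2 AAGgSs=4 AAGgss=4 AAggSs=2 AAggss=2 AaGGSs=4 AaGGss=4 AaGgSs=8 AaGgss=8 AaggSs=4 Aaggss=4 aaGGSs=2 aaGGss=2 aaGgSs=4 aaGgss=4 aaggSs=2 aaggss=2
A_ G_ S_ hits 18/64; gcd=2; 18÷2/64÷2 = 9/32

P(A_ G_ S_) = 9/32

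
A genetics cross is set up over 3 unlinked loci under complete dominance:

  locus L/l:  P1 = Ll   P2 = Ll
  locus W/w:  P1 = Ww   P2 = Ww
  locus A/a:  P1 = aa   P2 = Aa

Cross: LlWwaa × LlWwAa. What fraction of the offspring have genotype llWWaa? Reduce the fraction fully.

LlWwaa gametes: LWa×2, Lwa×2, lWa×2, lwa×2
LlWwAa gametes: LWA×1, LWa×1, LwA×1, Lwa×1, lWA×1, lWa×1, lwA×1, lwa×1
LlWwaa×LlWwAa grid (8·8=64): LLWWAa=2 LLWWaa=2 LLWwAa=4 LLWwaa=4 LLwwAa=2 LLwwaa=2 LlWWAa=4 LlWWaa=4 LlWwAa=8 LlWwaa=8 LlwwAa=4 Llwwaa=4 llWWAa=2 llWWaa=2 llWwAa=4 llWwaa=4 llwwAa=2 llwwaa=2
llWWaa hits 2/64; gcd=2; 2÷2/64÷2 = 1/32

P(llWWaa) = 1/32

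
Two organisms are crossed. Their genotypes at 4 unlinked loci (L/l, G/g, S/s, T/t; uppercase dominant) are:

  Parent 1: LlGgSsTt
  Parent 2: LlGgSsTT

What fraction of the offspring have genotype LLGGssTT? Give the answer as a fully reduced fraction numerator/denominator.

P(LLGGssTT) = 1/128

LlGgSsTt gametes: LGST×1, LGSt×1, LGsT×1, LGst×1, LgST×1, LgSt×1, LgsT×1, Lgst×1, lGST×1, lGSt×1, lGsT×1, lGst×1, lgST×1, lgSt×1, lgsT×1, lgst×1
LlGgSsTT gametes: LGST×2, LGsT×2, LgST×2, LgsT×2, lGST×2, lGsT×2, lgST×2, lgsT×2
LlGgSsTt×LlGgSsTT grid (16·16=256): LLGGSSTT=2 LLGGSSTt=2 LLGGSsTT=4 LLGGSsTt=4 LLGGssTT=2 LLGGssTt=2 LLGgSSTT=4 LLGgSSTt=4 LLGgSsTT=8 LLGgSsTt=8 LLGgssTT=4 LLGgssTt=4 LLggSSTT=2 LLggSSTt=2 LLggSsTT=4 LLggSsTt=4 LLggssTT=2 LLggssTt=2 LlGGSSTT=4 LlGGSSTt=4 LlGGSsTT=8 LlGGSsTt=8 LlGGssTT=4 LlGGssTt=4 LlGgSSTT=8 LlGgSSTt=8 LlGgSsTT=16 LlGgSsTt=16 LlGgssTT=8 LlGgssTt=8 LlggSSTT=4 LlggSSTt=4 LlggSsTT=8 LlggSsTt=8 LlggssTT=4 LlggssTt=4 llGGSSTT=2 llGGSSTt=2 llGGSsTT=4 llGGSsTt=4 llGGssTT=2 llGGssTt=2 llGgSSTT=4 llGgSSTt=4 llGgSsTT=8 llGgSsTt=8 llGgssTT=4 llGgssTt=4 llggSSTT=2 llggSSTt=2 llggSsTT=4 llggSsTt=4 llggssTT=2 llggssTt=2
LLGGssTT hits 2/256; gcd=2; 2÷2/256÷2 = 1/128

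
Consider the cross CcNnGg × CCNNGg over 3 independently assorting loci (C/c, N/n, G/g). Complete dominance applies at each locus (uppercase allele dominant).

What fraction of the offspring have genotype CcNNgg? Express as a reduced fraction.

CcNnGg gametes: CNG×1, CNg×1, CnG×1, Cng×1, cNG×1, cNg×1, cnG×1, cng×1
CCNNGg gametes: CNG×4, CNg×4
CcNnGg×CCNNGg grid (8·8=64): CCNNGG=4 CCNNGg=8 CCNNgg=4 CCNnGG=4 CCNnGg=8 CCNngg=4 CcNNGG=4 CcNNGg=8 CcNNgg=4 CcNnGG=4 CcNnGg=8 CcNngg=4
CcNNgg hits 4/64; gcd=4; 4÷4/64÷4 = 1/16

P(CcNNgg) = 1/16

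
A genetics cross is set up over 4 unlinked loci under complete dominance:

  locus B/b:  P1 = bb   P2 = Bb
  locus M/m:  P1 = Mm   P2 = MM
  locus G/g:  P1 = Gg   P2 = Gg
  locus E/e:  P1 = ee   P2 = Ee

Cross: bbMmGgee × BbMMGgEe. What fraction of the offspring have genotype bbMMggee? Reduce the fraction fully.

bbMmGgee gametes: bMGe×4, bMge×4, bmGe×4, bmge×4
BbMMGgEe gametes: BMGE×2, BMGe×2, BMgE×2, BMge×2, bMGE×2, bMGe×2, bMgE×2, bMge×2
bbMmGgee×BbMMGgEe grid (16·16=256): BbMMGGEe=8 BbMMGGee=8 BbMMGgEe=16 BbMMGgee=16 BbMMggEe=8 BbMMggee=8 BbMmGGEe=8 BbMmGGee=8 BbMmGgEe=16 BbMmGgee=16 BbMmggEe=8 BbMmggee=8 bbMMGGEe=8 bbMMGGee=8 bbMMGgEe=16 bbMMGgee=16 bbMMggEe=8 bbMMggee=8 bbMmGGEe=8 bbMmGGee=8 bbMmGgEe=16 bbMmGgee=16 bbMmggEe=8 bbMmggee=8
bbMMggee hits 8/256; gcd=8; 8÷8/256÷8 = 1/32

P(bbMMggee) = 1/32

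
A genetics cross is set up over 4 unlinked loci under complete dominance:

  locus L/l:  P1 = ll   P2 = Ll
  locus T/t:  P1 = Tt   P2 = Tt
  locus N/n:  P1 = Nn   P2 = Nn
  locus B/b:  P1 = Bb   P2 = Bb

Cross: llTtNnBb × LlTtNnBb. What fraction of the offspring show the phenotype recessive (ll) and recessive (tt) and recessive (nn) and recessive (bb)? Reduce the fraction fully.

P(ll tt nn bb) = 1/128

llTtNnBb gametes: lTNB×2, lTNb×2, lTnB×2, lTnb×2, ltNB×2, ltNb×2, ltnB×2, ltnb×2
LlTtNnBb gametes: LTNB×1, LTNb×1, LTnB×1, LTnb×1, LtNB×1, LtNb×1, LtnB×1, Ltnb×1, lTNB×1, lTNb×1, lTnB×1, lTnb×1, ltNB×1, ltNb×1, ltnB×1, ltnb×1
llTtNnBb×LlTtNnBb grid (16·16=256): LlTTNNBB=2 LlTTNNBb=4 LlTTNNbb=2 LlTTNnBB=4 LlTTNnBb=8 LlTTNnbb=4 LlTTnnBB=2 LlTTnnBb=4 LlTTnnbb=2 LlTtNNBB=4 LlTtNNBb=8 LlTtNNbb=4 LlTtNnBB=8 LlTtNnBb=16 LlTtNnbb=8 LlTtnnBB=4 LlTtnnBb=8 LlTtnnbb=4 LlttNNBB=2 LlttNNBb=4 LlttNNbb=2 LlttNnBB=4 LlttNnBb=8 LlttNnbb=4 LlttnnBB=2 LlttnnBb=4 Llttnnbb=2 llTTNNBB=2 llTTNNBb=4 llTTNNbb=2 llTTNnBB=4 llTTNnBb=8 llTTNnbb=4 llTTnnBB=2 llTTnnBb=4 llTTnnbb=2 llTtNNBB=4 llTtNNBb=8 llTtNNbb=4 llTtNnBB=8 llTtNnBb=16 llTtNnbb=8 llTtnnBB=4 llTtnnBb=8 llTtnnbb=4 llttNNBB=2 llttNNBb=4 llttNNbb=2 llttNnBB=4 llttNnBb=8 llttNnbb=4 llttnnBB=2 llttnnBb=4 llttnnbb=2
ll tt nn bb hits 2/256; gcd=2; 2÷2/256÷2 = 1/128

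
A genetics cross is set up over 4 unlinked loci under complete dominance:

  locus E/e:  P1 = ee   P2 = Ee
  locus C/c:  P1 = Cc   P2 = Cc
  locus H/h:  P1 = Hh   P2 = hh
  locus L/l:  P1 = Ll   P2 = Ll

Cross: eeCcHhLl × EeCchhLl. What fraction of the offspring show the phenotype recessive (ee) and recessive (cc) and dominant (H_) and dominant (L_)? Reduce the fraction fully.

eeCcHhLl gametes: eCHL×2, eCHl×2, eChL×2, eChl×2, ecHL×2, ecHl×2, echL×2, echl×2
EeCchhLl gametes: EChL×2, EChl×2, EchL×2, Echl×2, eChL×2, eChl×2, echL×2, echl×2
eeCcHhLl×EeCchhLl grid (16·16=256): EeCCHhLL=4 EeCCHhLl=8 EeCCHhll=4 EeCChhLL=4 EeCChhLl=8 EeCChhll=4 EeCcHhLL=8 EeCcHhLl=16 EeCcHhll=8 EeCchhLL=8 EeCchhLl=16 EeCchhll=8 EeccHhLL=4 EeccHhLl=8 EeccHhll=4 EecchhLL=4 EecchhLl=8 Eecchhll=4 eeCCHhLL=4 eeCCHhLl=8 eeCCHhll=4 eeCChhLL=4 eeCChhLl=8 eeCChhll=4 eeCcHhLL=8 eeCcHhLl=16 eeCcHhll=8 eeCchhLL=8 eeCchhLl=16 eeCchhll=8 eeccHhLL=4 eeccHhLl=8 eeccHhll=4 eecchhLL=4 eecchhLl=8 eecchhll=4
ee cc H_ L_ hits 12/256; gcd=4; 12÷4/256÷4 = 3/64

P(ee cc H_ L_) = 3/64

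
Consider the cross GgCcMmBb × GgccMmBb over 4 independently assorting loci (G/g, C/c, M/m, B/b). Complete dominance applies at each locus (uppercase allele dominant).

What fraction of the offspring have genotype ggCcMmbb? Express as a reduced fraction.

GgCcMmBb gametes: GCMB×1, GCMb×1, GCmB×1, GCmb×1, GcMB×1, GcMb×1, GcmB×1, Gcmb×1, gCMB×1, gCMb×1, gCmB×1, gCmb×1, gcMB×1, gcMb×1, gcmB×1, gcmb×1
GgccMmBb gametes: GcMB×2, GcMb×2, GcmB×2, Gcmb×2, gcMB×2, gcMb×2, gcmB×2, gcmb×2
GgCcMmBb×GgccMmBb grid (16·16=256): GGCcMMBB=2 GGCcMMBb=4 GGCcMMbb=2 GGCcMmBB=4 GGCcMmBb=8 GGCcMmbb=4 GGCcmmBB=2 GGCcmmBb=4 GGCcmmbb=2 GGccMMBB=2 GGccMMBb=4 GGccMMbb=2 GGccMmBB=4 GGccMmBb=8 GGccMmbb=4 GGccmmBB=2 GGccmmBb=4 GGccmmbb=2 GgCcMMBB=4 GgCcMMBb=8 GgCcMMbb=4 GgCcMmBB=8 GgCcMmBb=16 GgCcMmbb=8 GgCcmmBB=4 GgCcmmBb=8 GgCcmmbb=4 GgccMMBB=4 GgccMMBb=8 GgccMMbb=4 GgccMmBB=8 GgccMmBb=16 GgccMmbb=8 GgccmmBB=4 GgccmmBb=8 Ggccmmbb=4 ggCcMMBB=2 ggCcMMBb=4 ggCcMMbb=2 ggCcMmBB=4 ggCcMmBb=8 ggCcMmbb=4 ggCcmmBB=2 ggCcmmBb=4 ggCcmmbb=2 ggccMMBB=2 ggccMMBb=4 ggccMMbb=2 ggccMmBB=4 ggccMmBb=8 ggccMmbb=4 ggccmmBB=2 ggccmmBb=4 ggccmmbb=2
ggCcMmbb hits 4/256; gcd=4; 4÷4/256÷4 = 1/64

P(ggCcMmbb) = 1/64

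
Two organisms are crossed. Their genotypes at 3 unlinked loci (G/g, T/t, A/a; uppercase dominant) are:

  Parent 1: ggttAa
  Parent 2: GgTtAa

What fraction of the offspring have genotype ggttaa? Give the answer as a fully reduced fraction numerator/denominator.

ggttAa gametes: gtA×4, gta×4
GgTtAa gametes: GTA×1, GTa×1, GtA×1, Gta×1, gTA×1, gTa×1, gtA×1, gta×1
ggttAa×GgTtAa grid (8·8=64): GgTtAA=4 GgTtAa=8 GgTtaa=4 GgttAA=4 GgttAa=8 Ggttaa=4 ggTtAA=4 ggTtAa=8 ggTtaa=4 ggttAA=4 ggttAa=8 ggttaa=4
ggttaa hits 4/64; gcd=4; 4÷4/64÷4 = 1/16

P(ggttaa) = 1/16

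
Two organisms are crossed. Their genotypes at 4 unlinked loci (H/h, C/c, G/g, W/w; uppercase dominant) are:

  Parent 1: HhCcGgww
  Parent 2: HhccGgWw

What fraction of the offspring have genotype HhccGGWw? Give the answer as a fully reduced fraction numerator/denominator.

HhCcGgww gametes: HCGw×2, HCgw×2, HcGw×2, Hcgw×2, hCGw×2, hCgw×2, hcGw×2, hcgw×2
HhccGgWw gametes: HcGW×2, HcGw×2, HcgW×2, Hcgw×2, hcGW×2, hcGw×2, hcgW×2, hcgw×2
HhCcGgww×HhccGgWw grid (16·16=256): HHCcGGWw=4 HHCcGGww=4 HHCcGgWw=8 HHCcGgww=8 HHCcggWw=4 HHCcggww=4 HHccGGWw=4 HHccGGww=4 HHccGgWw=8 HHccGgww=8 HHccggWw=4 HHccggww=4 HhCcGGWw=8 HhCcGGww=8 HhCcGgWw=16 HhCcGgww=16 HhCcggWw=8 HhCcggww=8 HhccGGWw=8 HhccGGww=8 HhccGgWw=16 HhccGgww=16 HhccggWw=8 Hhccggww=8 hhCcGGWw=4 hhCcGGww=4 hhCcGgWw=8 hhCcGgww=8 hhCcggWw=4 hhCcggww=4 hhccGGWw=4 hhccGGww=4 hhccGgWw=8 hhccGgww=8 hhccggWw=4 hhccggww=4
HhccGGWw hits 8/256; gcd=8; 8÷8/256÷8 = 1/32

P(HhccGGWw) = 1/32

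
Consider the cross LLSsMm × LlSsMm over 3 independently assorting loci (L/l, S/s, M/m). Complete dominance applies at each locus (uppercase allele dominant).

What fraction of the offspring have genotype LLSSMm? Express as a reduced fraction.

LLSsMm gametes: LSM×2, LSm×2, LsM×2, Lsm×2
LlSsMm gametes: LSM×1, LSm×1, LsM×1, Lsm×1, lSM×1, lSm×1, lsM×1, lsm×1
LLSsMm×LlSsMm grid (8·8=64): LLSSMM=2 LLSSMm=4 LLSSmm=2 LLSsMM=4 LLSsMm=8 LLSsmm=4 LLssMM=2 LLssMm=4 LLssmm=2 LlSSMM=2 LlSSMm=4 LlSSmm=2 LlSsMM=4 LlSsMm=8 LlSsmm=4 LlssMM=2 LlssMm=4 Llssmm=2
LLSSMm hits 4/64; gcd=4; 4÷4/64÷4 = 1/16

P(LLSSMm) = 1/16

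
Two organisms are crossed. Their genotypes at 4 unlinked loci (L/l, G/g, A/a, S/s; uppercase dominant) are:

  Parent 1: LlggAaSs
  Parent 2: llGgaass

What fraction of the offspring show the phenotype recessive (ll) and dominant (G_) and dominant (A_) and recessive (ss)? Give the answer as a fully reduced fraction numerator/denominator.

LlggAaSs gametes: LgAS×2, LgAs×2, LgaS×2, Lgas×2, lgAS×2, lgAs×2, lgaS×2, lgas×2
llGgaass gametes: lGas×8, lgas×8
LlggAaSs×llGgaass grid (16·16=256): LlGgAaSs=16 LlGgAass=16 LlGgaaSs=16 LlGgaass=16 LlggAaSs=16 LlggAass=16 LlggaaSs=16 Llggaass=16 llGgAaSs=16 llGgAass=16 llGgaaSs=16 llGgaass=16 llggAaSs=16 llggAass=16 llggaaSs=16 llggaass=16
ll G_ A_ ss hits 16/256; gcd=16; 16÷16/256÷16 = 1/16

P(ll G_ A_ ss) = 1/16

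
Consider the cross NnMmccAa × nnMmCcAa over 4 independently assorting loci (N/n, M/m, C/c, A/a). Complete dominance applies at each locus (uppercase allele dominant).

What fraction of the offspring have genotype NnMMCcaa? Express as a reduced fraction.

P(NnMMCcaa) = 1/64

NnMmccAa gametes: NMcA×2, NMca×2, NmcA×2, Nmca×2, nMcA×2, nMca×2, nmcA×2, nmca×2
nnMmCcAa gametes: nMCA×2, nMCa×2, nMcA×2, nMca×2, nmCA×2, nmCa×2, nmcA×2, nmca×2
NnMmccAa×nnMmCcAa grid (16·16=256): NnMMCcAA=4 NnMMCcAa=8 NnMMCcaa=4 NnMMccAA=4 NnMMccAa=8 NnMMccaa=4 NnMmCcAA=8 NnMmCcAa=16 NnMmCcaa=8 NnMmccAA=8 NnMmccAa=16 NnMmccaa=8 NnmmCcAA=4 NnmmCcAa=8 NnmmCcaa=4 NnmmccAA=4 NnmmccAa=8 Nnmmccaa=4 nnMMCcAA=4 nnMMCcAa=8 nnMMCcaa=4 nnMMccAA=4 nnMMccAa=8 nnMMccaa=4 nnMmCcAA=8 nnMmCcAa=16 nnMmCcaa=8 nnMmccAA=8 nnMmccAa=16 nnMmccaa=8 nnmmCcAA=4 nnmmCcAa=8 nnmmCcaa=4 nnmmccAA=4 nnmmccAa=8 nnmmccaa=4
NnMMCcaa hits 4/256; gcd=4; 4÷4/256÷4 = 1/64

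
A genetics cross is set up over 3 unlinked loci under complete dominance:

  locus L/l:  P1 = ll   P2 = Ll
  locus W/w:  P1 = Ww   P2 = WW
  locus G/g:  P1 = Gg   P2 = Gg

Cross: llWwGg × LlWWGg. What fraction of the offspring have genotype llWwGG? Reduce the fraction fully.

llWwGg gametes: lWG×2, lWg×2, lwG×2, lwg×2
LlWWGg gametes: LWG×2, LWg×2, lWG×2, lWg×2
llWwGg×LlWWGg grid (8·8=64): LlWWGG=4 LlWWGg=8 LlWWgg=4 LlWwGG=4 LlWwGg=8 LlWwgg=4 llWWGG=4 llWWGg=8 llWWgg=4 llWwGG=4 llWwGg=8 llWwgg=4
llWwGG hits 4/64; gcd=4; 4÷4/64÷4 = 1/16

P(llWwGG) = 1/16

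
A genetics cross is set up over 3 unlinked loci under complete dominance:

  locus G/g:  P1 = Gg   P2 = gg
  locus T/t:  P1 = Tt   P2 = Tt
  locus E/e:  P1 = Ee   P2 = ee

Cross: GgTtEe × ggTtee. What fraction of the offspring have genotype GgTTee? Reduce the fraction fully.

P(GgTTee) = 1/16

GgTtEe gametes: GTE×1, GTe×1, GtE×1, Gte×1, gTE×1, gTe×1, gtE×1, gte×1
ggTtee gametes: gTe×4, gte×4
GgTtEe×ggTtee grid (8·8=64): GgTTEe=4 GgTTee=4 GgTtEe=8 GgTtee=8 GgttEe=4 Ggttee=4 ggTTEe=4 ggTTee=4 ggTtEe=8 ggTtee=8 ggttEe=4 ggttee=4
GgTTee hits 4/64; gcd=4; 4÷4/64÷4 = 1/16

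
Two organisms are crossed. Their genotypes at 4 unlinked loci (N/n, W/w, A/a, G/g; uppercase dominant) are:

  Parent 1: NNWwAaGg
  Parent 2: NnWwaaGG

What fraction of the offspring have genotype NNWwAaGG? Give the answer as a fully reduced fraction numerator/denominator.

P(NNWwAaGG) = 1/16

NNWwAaGg gametes: NWAG×2, NWAg×2, NWaG×2, NWag×2, NwAG×2, NwAg×2, NwaG×2, Nwag×2
NnWwaaGG gametes: NWaG×4, NwaG×4, nWaG×4, nwaG×4
NNWwAaGg×NnWwaaGG grid (16·16=256): NNWWAaGG=8 NNWWAaGg=8 NNWWaaGG=8 NNWWaaGg=8 NNWwAaGG=16 NNWwAaGg=16 NNWwaaGG=16 NNWwaaGg=16 NNwwAaGG=8 NNwwAaGg=8 NNwwaaGG=8 NNwwaaGg=8 NnWWAaGG=8 NnWWAaGg=8 NnWWaaGG=8 NnWWaaGg=8 NnWwAaGG=16 NnWwAaGg=16 NnWwaaGG=16 NnWwaaGg=16 NnwwAaGG=8 NnwwAaGg=8 NnwwaaGG=8 NnwwaaGg=8
NNWwAaGG hits 16/256; gcd=16; 16÷16/256÷16 = 1/16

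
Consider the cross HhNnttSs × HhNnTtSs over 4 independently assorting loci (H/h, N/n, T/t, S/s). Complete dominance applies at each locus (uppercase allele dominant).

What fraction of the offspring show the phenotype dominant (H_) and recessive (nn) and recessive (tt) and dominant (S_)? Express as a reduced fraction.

P(H_ nn tt S_) = 9/128

HhNnttSs gametes: HNtS×2, HNts×2, HntS×2, Hnts×2, hNtS×2, hNts×2, hntS×2, hnts×2
HhNnTtSs gametes: HNTS×1, HNTs×1, HNtS×1, HNts×1, HnTS×1, HnTs×1, HntS×1, Hnts×1, hNTS×1, hNTs×1, hNtS×1, hNts×1, hnTS×1, hnTs×1, hntS×1, hnts×1
HhNnttSs×HhNnTtSs grid (16·16=256): HHNNTtSS=2 HHNNTtSs=4 HHNNTtss=2 HHNNttSS=2 HHNNttSs=4 HHNNttss=2 HHNnTtSS=4 HHNnTtSs=8 HHNnTtss=4 HHNnttSS=4 HHNnttSs=8 HHNnttss=4 HHnnTtSS=2 HHnnTtSs=4 HHnnTtss=2 HHnnttSS=2 HHnnttSs=4 HHnnttss=2 HhNNTtSS=4 HhNNTtSs=8 HhNNTtss=4 HhNNttSS=4 HhNNttSs=8 HhNNttss=4 HhNnTtSS=8 HhNnTtSs=16 HhNnTtss=8 HhNnttSS=8 HhNnttSs=16 HhNnttss=8 HhnnTtSS=4 HhnnTtSs=8 HhnnTtss=4 HhnnttSS=4 HhnnttSs=8 Hhnnttss=4 hhNNTtSS=2 hhNNTtSs=4 hhNNTtss=2 hhNNttSS=2 hhNNttSs=4 hhNNttss=2 hhNnTtSS=4 hhNnTtSs=8 hhNnTtss=4 hhNnttSS=4 hhNnttSs=8 hhNnttss=4 hhnnTtSS=2 hhnnTtSs=4 hhnnTtss=2 hhnnttSS=2 hhnnttSs=4 hhnnttss=2
H_ nn tt S_ hits 18/256; gcd=2; 18÷2/256÷2 = 9/128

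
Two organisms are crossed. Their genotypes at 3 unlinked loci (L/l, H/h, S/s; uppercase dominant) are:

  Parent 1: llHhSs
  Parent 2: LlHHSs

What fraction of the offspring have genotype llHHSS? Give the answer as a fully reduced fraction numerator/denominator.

P(llHHSS) = 1/16

llHhSs gametes: lHS×2, lHs×2, lhS×2, lhs×2
LlHHSs gametes: LHS×2, LHs×2, lHS×2, lHs×2
llHhSs×LlHHSs grid (8·8=64): LlHHSS=4 LlHHSs=8 LlHHss=4 LlHhSS=4 LlHhSs=8 LlHhss=4 llHHSS=4 llHHSs=8 llHHss=4 llHhSS=4 llHhSs=8 llHhss=4
llHHSS hits 4/64; gcd=4; 4÷4/64÷4 = 1/16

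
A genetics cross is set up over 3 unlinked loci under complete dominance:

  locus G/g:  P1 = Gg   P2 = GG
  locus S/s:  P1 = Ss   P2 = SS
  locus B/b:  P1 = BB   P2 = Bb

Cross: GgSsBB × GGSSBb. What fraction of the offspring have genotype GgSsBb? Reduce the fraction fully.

GgSsBB gametes: GSB×2, GsB×2, gSB×2, gsB×2
GGSSBb gametes: GSB×4, GSb×4
GgSsBB×GGSSBb grid (8·8=64): GGSSBB=8 GGSSBb=8 GGSsBB=8 GGSsBb=8 GgSSBB=8 GgSSBb=8 GgSsBB=8 GgSsBb=8
GgSsBb hits 8/64; gcd=8; 8÷8/64÷8 = 1/8

P(GgSsBb) = 1/8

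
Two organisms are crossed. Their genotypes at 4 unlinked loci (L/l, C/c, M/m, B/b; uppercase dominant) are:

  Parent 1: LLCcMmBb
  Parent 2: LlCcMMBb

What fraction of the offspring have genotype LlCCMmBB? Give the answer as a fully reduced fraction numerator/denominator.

P(LlCCMmBB) = 1/64

LLCcMmBb gametes: LCMB×2, LCMb×2, LCmB×2, LCmb×2, LcMB×2, LcMb×2, LcmB×2, Lcmb×2
LlCcMMBb gametes: LCMB×2, LCMb×2, LcMB×2, LcMb×2, lCMB×2, lCMb×2, lcMB×2, lcMb×2
LLCcMmBb×LlCcMMBb grid (16·16=256): LLCCMMBB=4 LLCCMMBb=8 LLCCMMbb=4 LLCCMmBB=4 LLCCMmBb=8 LLCCMmbb=4 LLCcMMBB=8 LLCcMMBb=16 LLCcMMbb=8 LLCcMmBB=8 LLCcMmBb=16 LLCcMmbb=8 LLccMMBB=4 LLccMMBb=8 LLccMMbb=4 LLccMmBB=4 LLccMmBb=8 LLccMmbb=4 LlCCMMBB=4 LlCCMMBb=8 LlCCMMbb=4 LlCCMmBB=4 LlCCMmBb=8 LlCCMmbb=4 LlCcMMBB=8 LlCcMMBb=16 LlCcMMbb=8 LlCcMmBB=8 LlCcMmBb=16 LlCcMmbb=8 LlccMMBB=4 LlccMMBb=8 LlccMMbb=4 LlccMmBB=4 LlccMmBb=8 LlccMmbb=4
LlCCMmBB hits 4/256; gcd=4; 4÷4/256÷4 = 1/64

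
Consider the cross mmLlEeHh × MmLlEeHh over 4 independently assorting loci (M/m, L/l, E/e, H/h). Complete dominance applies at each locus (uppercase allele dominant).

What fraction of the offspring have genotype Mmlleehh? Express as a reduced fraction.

mmLlEeHh gametes: mLEH×2, mLEh×2, mLeH×2, mLeh×2, mlEH×2, mlEh×2, mleH×2, mleh×2
MmLlEeHh gametes: MLEH×1, MLEh×1, MLeH×1, MLeh×1, MlEH×1, MlEh×1, MleH×1, Mleh×1, mLEH×1, mLEh×1, mLeH×1, mLeh×1, mlEH×1, mlEh×1, mleH×1, mleh×1
mmLlEeHh×MmLlEeHh grid (16·16=256): MmLLEEHH=2 MmLLEEHh=4 MmLLEEhh=2 MmLLEeHH=4 MmLLEeHh=8 MmLLEehh=4 MmLLeeHH=2 MmLLeeHh=4 MmLLeehh=2 MmLlEEHH=4 MmLlEEHh=8 MmLlEEhh=4 MmLlEeHH=8 MmLlEeHh=16 MmLlEehh=8 MmLleeHH=4 MmLleeHh=8 MmLleehh=4 MmllEEHH=2 MmllEEHh=4 MmllEEhh=2 MmllEeHH=4 MmllEeHh=8 MmllEehh=4 MmlleeHH=2 MmlleeHh=4 Mmlleehh=2 mmLLEEHH=2 mmLLEEHh=4 mmLLEEhh=2 mmLLEeHH=4 mmLLEeHh=8 mmLLEehh=4 mmLLeeHH=2 mmLLeeHh=4 mmLLeehh=2 mmLlEEHH=4 mmLlEEHh=8 mmLlEEhh=4 mmLlEeHH=8 mmLlEeHh=16 mmLlEehh=8 mmLleeHH=4 mmLleeHh=8 mmLleehh=4 mmllEEHH=2 mmllEEHh=4 mmllEEhh=2 mmllEeHH=4 mmllEeHh=8 mmllEehh=4 mmlleeHH=2 mmlleeHh=4 mmlleehh=2
Mmlleehh hits 2/256; gcd=2; 2÷2/256÷2 = 1/128

P(Mmlleehh) = 1/128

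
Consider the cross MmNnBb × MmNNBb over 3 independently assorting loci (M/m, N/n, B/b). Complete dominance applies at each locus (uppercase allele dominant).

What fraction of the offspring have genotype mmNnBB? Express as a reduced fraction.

MmNnBb gametes: MNB×1, MNb×1, MnB×1, Mnb×1, mNB×1, mNb×1, mnB×1, mnb×1
MmNNBb gametes: MNB×2, MNb×2, mNB×2, mNb×2
MmNnBb×MmNNBb grid (8·8=64): MMNNBB=2 MMNNBb=4 MMNNbb=2 MMNnBB=2 MMNnBb=4 MMNnbb=2 MmNNBB=4 MmNNBb=8 MmNNbb=4 MmNnBB=4 MmNnBb=8 MmNnbb=4 mmNNBB=2 mmNNBb=4 mmNNbb=2 mmNnBB=2 mmNnBb=4 mmNnbb=2
mmNnBB hits 2/64; gcd=2; 2÷2/64÷2 = 1/32

P(mmNnBB) = 1/32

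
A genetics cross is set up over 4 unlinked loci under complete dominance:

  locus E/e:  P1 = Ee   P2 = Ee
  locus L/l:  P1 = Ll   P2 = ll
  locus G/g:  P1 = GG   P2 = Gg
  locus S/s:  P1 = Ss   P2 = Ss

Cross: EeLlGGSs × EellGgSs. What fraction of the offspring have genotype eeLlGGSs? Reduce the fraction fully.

P(eeLlGGSs) = 1/32

EeLlGGSs gametes: ELGS×2, ELGs×2, ElGS×2, ElGs×2, eLGS×2, eLGs×2, elGS×2, elGs×2
EellGgSs gametes: ElGS×2, ElGs×2, ElgS×2, Elgs×2, elGS×2, elGs×2, elgS×2, elgs×2
EeLlGGSs×EellGgSs grid (16·16=256): EELlGGSS=4 EELlGGSs=8 EELlGGss=4 EELlGgSS=4 EELlGgSs=8 EELlGgss=4 EEllGGSS=4 EEllGGSs=8 EEllGGss=4 EEllGgSS=4 EEllGgSs=8 EEllGgss=4 EeLlGGSS=8 EeLlGGSs=16 EeLlGGss=8 EeLlGgSS=8 EeLlGgSs=16 EeLlGgss=8 EellGGSS=8 EellGGSs=16 EellGGss=8 EellGgSS=8 EellGgSs=16 EellGgss=8 eeLlGGSS=4 eeLlGGSs=8 eeLlGGss=4 eeLlGgSS=4 eeLlGgSs=8 eeLlGgss=4 eellGGSS=4 eellGGSs=8 eellGGss=4 eellGgSS=4 eellGgSs=8 eellGgss=4
eeLlGGSs hits 8/256; gcd=8; 8÷8/256÷8 = 1/32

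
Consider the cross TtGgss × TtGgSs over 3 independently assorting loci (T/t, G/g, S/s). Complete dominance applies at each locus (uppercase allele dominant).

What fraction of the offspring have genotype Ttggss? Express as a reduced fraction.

TtGgss gametes: TGs×2, Tgs×2, tGs×2, tgs×2
TtGgSs gametes: TGS×1, TGs×1, TgS×1, Tgs×1, tGS×1, tGs×1, tgS×1, tgs×1
TtGgss×TtGgSs grid (8·8=64): TTGGSs=2 TTGGss=2 TTGgSs=4 TTGgss=4 TTggSs=2 TTggss=2 TtGGSs=4 TtGGss=4 TtGgSs=8 TtGgss=8 TtggSs=4 Ttggss=4 ttGGSs=2 ttGGss=2 ttGgSs=4 ttGgss=4 ttggSs=2 ttggss=2
Ttggss hits 4/64; gcd=4; 4÷4/64÷4 = 1/16

P(Ttggss) = 1/16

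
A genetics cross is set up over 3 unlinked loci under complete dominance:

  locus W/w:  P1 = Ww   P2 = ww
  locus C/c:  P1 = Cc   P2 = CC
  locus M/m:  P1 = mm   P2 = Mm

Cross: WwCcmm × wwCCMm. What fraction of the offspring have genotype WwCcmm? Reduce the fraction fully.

WwCcmm gametes: WCm×2, Wcm×2, wCm×2, wcm×2
wwCCMm gametes: wCM×4, wCm×4
WwCcmm×wwCCMm grid (8·8=64): WwCCMm=8 WwCCmm=8 WwCcMm=8 WwCcmm=8 wwCCMm=8 wwCCmm=8 wwCcMm=8 wwCcmm=8
WwCcmm hits 8/64; gcd=8; 8÷8/64÷8 = 1/8

P(WwCcmm) = 1/8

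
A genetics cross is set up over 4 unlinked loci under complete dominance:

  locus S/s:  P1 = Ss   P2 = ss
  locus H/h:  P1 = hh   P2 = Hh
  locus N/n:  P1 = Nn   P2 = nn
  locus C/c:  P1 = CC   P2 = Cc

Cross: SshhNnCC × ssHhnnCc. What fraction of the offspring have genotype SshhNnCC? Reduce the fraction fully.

P(SshhNnCC) = 1/16

SshhNnCC gametes: ShNC×4, ShnC×4, shNC×4, shnC×4
ssHhnnCc gametes: sHnC×4, sHnc×4, shnC×4, shnc×4
SshhNnCC×ssHhnnCc grid (16·16=256): SsHhNnCC=16 SsHhNnCc=16 SsHhnnCC=16 SsHhnnCc=16 SshhNnCC=16 SshhNnCc=16 SshhnnCC=16 SshhnnCc=16 ssHhNnCC=16 ssHhNnCc=16 ssHhnnCC=16 ssHhnnCc=16 sshhNnCC=16 sshhNnCc=16 sshhnnCC=16 sshhnnCc=16
SshhNnCC hits 16/256; gcd=16; 16÷16/256÷16 = 1/16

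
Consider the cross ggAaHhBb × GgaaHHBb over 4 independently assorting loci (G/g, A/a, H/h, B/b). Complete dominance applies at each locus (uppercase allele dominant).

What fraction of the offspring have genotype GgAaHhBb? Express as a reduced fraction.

ggAaHhBb gametes: gAHB×2, gAHb×2, gAhB×2, gAhb×2, gaHB×2, gaHb×2, gahB×2, gahb×2
GgaaHHBb gametes: GaHB×4, GaHb×4, gaHB×4, gaHb×4
ggAaHhBb×GgaaHHBb grid (16·16=256): GgAaHHBB=8 GgAaHHBb=16 GgAaHHbb=8 GgAaHhBB=8 GgAaHhBb=16 GgAaHhbb=8 GgaaHHBB=8 GgaaHHBb=16 GgaaHHbb=8 GgaaHhBB=8 GgaaHhBb=16 GgaaHhbb=8 ggAaHHBB=8 ggAaHHBb=16 ggAaHHbb=8 ggAaHhBB=8 ggAaHhBb=16 ggAaHhbb=8 ggaaHHBB=8 ggaaHHBb=16 ggaaHHbb=8 ggaaHhBB=8 ggaaHhBb=16 ggaaHhbb=8
GgAaHhBb hits 16/256; gcd=16; 16÷16/256÷16 = 1/16

P(GgAaHhBb) = 1/16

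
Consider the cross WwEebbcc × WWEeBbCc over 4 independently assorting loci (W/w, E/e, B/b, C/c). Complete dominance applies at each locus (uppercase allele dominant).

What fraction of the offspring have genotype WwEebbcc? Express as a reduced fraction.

P(WwEebbcc) = 1/16

WwEebbcc gametes: WEbc×4, Webc×4, wEbc×4, webc×4
WWEeBbCc gametes: WEBC×2, WEBc×2, WEbC×2, WEbc×2, WeBC×2, WeBc×2, WebC×2, Webc×2
WwEebbcc×WWEeBbCc grid (16·16=256): WWEEBbCc=8 WWEEBbcc=8 WWEEbbCc=8 WWEEbbcc=8 WWEeBbCc=16 WWEeBbcc=16 WWEebbCc=16 WWEebbcc=16 WWeeBbCc=8 WWeeBbcc=8 WWeebbCc=8 WWeebbcc=8 WwEEBbCc=8 WwEEBbcc=8 WwEEbbCc=8 WwEEbbcc=8 WwEeBbCc=16 WwEeBbcc=16 WwEebbCc=16 WwEebbcc=16 WweeBbCc=8 WweeBbcc=8 WweebbCc=8 Wweebbcc=8
WwEebbcc hits 16/256; gcd=16; 16÷16/256÷16 = 1/16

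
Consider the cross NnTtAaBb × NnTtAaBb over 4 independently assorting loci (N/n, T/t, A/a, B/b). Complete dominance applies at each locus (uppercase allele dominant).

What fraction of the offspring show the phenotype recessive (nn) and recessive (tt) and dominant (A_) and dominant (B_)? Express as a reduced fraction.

P(nn tt A_ B_) = 9/256

NnTtAaBb gametes: NTAB×1, NTAb×1, NTaB×1, NTab×1, NtAB×1, NtAb×1, NtaB×1, Ntab×1, nTAB×1, nTAb×1, nTaB×1, nTab×1, ntAB×1, ntAb×1, ntaB×1, ntab×1
NnTtAaBb gametes: NTAB×1, NTAb×1, NTaB×1, NTab×1, NtAB×1, NtAb×1, NtaB×1, Ntab×1, nTAB×1, nTAb×1, nTaB×1, nTab×1, ntAB×1, ntAb×1, ntaB×1, ntab×1
NnTtAaBb×NnTtAaBb grid (16·16=256): NNTTAABB=1 NNTTAABb=2 NNTTAAbb=1 NNTTAaBB=2 NNTTAaBb=4 NNTTAabb=2 NNTTaaBB=1 NNTTaaBb=2 NNTTaabb=1 NNTtAABB=2 NNTtAABb=4 NNTtAAbb=2 NNTtAaBB=4 NNTtAaBb=8 NNTtAabb=4 NNTtaaBB=2 NNTtaaBb=4 NNTtaabb=2 NNttAABB=1 NNttAABb=2 NNttAAbb=1 NNttAaBB=2 NNttAaBb=4 NNttAabb=2 NNttaaBB=1 NNttaaBb=2 NNttaabb=1 NnTTAABB=2 NnTTAABb=4 NnTTAAbb=2 NnTTAaBB=4 NnTTAaBb=8 NnTTAabb=4 NnTTaaBB=2 NnTTaaBb=4 NnTTaabb=2 NnTtAABB=4 NnTtAABb=8 NnTtAAbb=4 NnTtAaBB=8 NnTtAaBb=16 NnTtAabb=8 NnTtaaBB=4 NnTtaaBb=8 NnTtaabb=4 NnttAABB=2 NnttAABb=4 NnttAAbb=2 NnttAaBB=4 NnttAaBb=8 NnttAabb=4 NnttaaBB=2 NnttaaBb=4 Nnttaabb=2 nnTTAABB=1 nnTTAABb=2 nnTTAAbb=1 nnTTAaBB=2 nnTTAaBb=4 nnTTAabb=2 nnTTaaBB=1 nnTTaaBb=2 nnTTaabb=1 nnTtAABB=2 nnTtAABb=4 nnTtAAbb=2 nnTtAaBB=4 nnTtAaBb=8 nnTtAabb=4 nnTtaaBB=2 nnTtaaBb=4 nnTtaabb=2 nnttAABB=1 nnttAABb=2 nnttAAbb=1 nnttAaBB=2 nnttAaBb=4 nnttAabb=2 nnttaaBB=1 nnttaaBb=2 nnttaabb=1
nn tt A_ B_ hits 9/256; gcd=1; 9÷1/256÷1 = 9/256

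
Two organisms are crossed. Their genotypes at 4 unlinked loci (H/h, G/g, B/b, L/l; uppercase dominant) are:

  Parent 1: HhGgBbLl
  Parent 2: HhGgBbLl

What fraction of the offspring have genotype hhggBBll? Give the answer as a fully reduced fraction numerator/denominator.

P(hhggBBll) = 1/256

HhGgBbLl gametes: HGBL×1, HGBl×1, HGbL×1, HGbl×1, HgBL×1, HgBl×1, HgbL×1, Hgbl×1, hGBL×1, hGBl×1, hGbL×1, hGbl×1, hgBL×1, hgBl×1, hgbL×1, hgbl×1
HhGgBbLl gametes: HGBL×1, HGBl×1, HGbL×1, HGbl×1, HgBL×1, HgBl×1, HgbL×1, Hgbl×1, hGBL×1, hGBl×1, hGbL×1, hGbl×1, hgBL×1, hgBl×1, hgbL×1, hgbl×1
HhGgBbLl×HhGgBbLl grid (16·16=256): HHGGBBLL=1 HHGGBBLl=2 HHGGBBll=1 HHGGBbLL=2 HHGGBbLl=4 HHGGBbll=2 HHGGbbLL=1 HHGGbbLl=2 HHGGbbll=1 HHGgBBLL=2 HHGgBBLl=4 HHGgBBll=2 HHGgBbLL=4 HHGgBbLl=8 HHGgBbll=4 HHGgbbLL=2 HHGgbbLl=4 HHGgbbll=2 HHggBBLL=1 HHggBBLl=2 HHggBBll=1 HHggBbLL=2 HHggBbLl=4 HHggBbll=2 HHggbbLL=1 HHggbbLl=2 HHggbbll=1 HhGGBBLL=2 HhGGBBLl=4 HhGGBBll=2 HhGGBbLL=4 HhGGBbLl=8 HhGGBbll=4 HhGGbbLL=2 HhGGbbLl=4 HhGGbbll=2 HhGgBBLL=4 HhGgBBLl=8 HhGgBBll=4 HhGgBbLL=8 HhGgBbLl=16 HhGgBbll=8 HhGgbbLL=4 HhGgbbLl=8 HhGgbbll=4 HhggBBLL=2 HhggBBLl=4 HhggBBll=2 HhggBbLL=4 HhggBbLl=8 HhggBbll=4 HhggbbLL=2 HhggbbLl=4 Hhggbbll=2 hhGGBBLL=1 hhGGBBLl=2 hhGGBBll=1 hhGGBbLL=2 hhGGBbLl=4 hhGGBbll=2 hhGGbbLL=1 hhGGbbLl=2 hhGGbbll=1 hhGgBBLL=2 hhGgBBLl=4 hhGgBBll=2 hhGgBbLL=4 hhGgBbLl=8 hhGgBbll=4 hhGgbbLL=2 hhGgbbLl=4 hhGgbbll=2 hhggBBLL=1 hhggBBLl=2 hhggBBll=1 hhggBbLL=2 hhggBbLl=4 hhggBbll=2 hhggbbLL=1 hhggbbLl=2 hhggbbll=1
hhggBBll hits 1/256; gcd=1; 1÷1/256÷1 = 1/256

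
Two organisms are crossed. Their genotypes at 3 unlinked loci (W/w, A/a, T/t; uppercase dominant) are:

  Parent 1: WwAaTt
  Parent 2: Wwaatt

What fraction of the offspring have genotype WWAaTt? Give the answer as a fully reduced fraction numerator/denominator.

P(WWAaTt) = 1/16

WwAaTt gametes: WAT×1, WAt×1, WaT×1, Wat×1, wAT×1, wAt×1, waT×1, wat×1
Wwaatt gametes: Wat×4, wat×4
WwAaTt×Wwaatt grid (8·8=64): WWAaTt=4 WWAatt=4 WWaaTt=4 WWaatt=4 WwAaTt=8 WwAatt=8 WwaaTt=8 Wwaatt=8 wwAaTt=4 wwAatt=4 wwaaTt=4 wwaatt=4
WWAaTt hits 4/64; gcd=4; 4÷4/64÷4 = 1/16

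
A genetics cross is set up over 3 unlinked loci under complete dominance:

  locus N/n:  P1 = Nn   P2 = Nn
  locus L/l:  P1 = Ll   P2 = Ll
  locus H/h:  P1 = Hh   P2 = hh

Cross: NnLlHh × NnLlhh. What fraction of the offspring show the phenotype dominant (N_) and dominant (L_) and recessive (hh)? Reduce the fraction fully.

NnLlHh gametes: NLH×1, NLh×1, NlH×1, Nlh×1, nLH×1, nLh×1, nlH×1, nlh×1
NnLlhh gametes: NLh×2, Nlh×2, nLh×2, nlh×2
NnLlHh×NnLlhh grid (8·8=64): NNLLHh=2 NNLLhh=2 NNLlHh=4 NNLlhh=4 NNllHh=2 NNllhh=2 NnLLHh=4 NnLLhh=4 NnLlHh=8 NnLlhh=8 NnllHh=4 Nnllhh=4 nnLLHh=2 nnLLhh=2 nnLlHh=4 nnLlhh=4 nnllHh=2 nnllhh=2
N_ L_ hh hits 18/64; gcd=2; 18÷2/64÷2 = 9/32

P(N_ L_ hh) = 9/32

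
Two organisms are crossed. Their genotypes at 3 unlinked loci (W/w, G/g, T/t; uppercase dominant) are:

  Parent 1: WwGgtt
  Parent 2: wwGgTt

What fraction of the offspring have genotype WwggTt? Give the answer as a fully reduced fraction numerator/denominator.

WwGgtt gametes: WGt×2, Wgt×2, wGt×2, wgt×2
wwGgTt gametes: wGT×2, wGt×2, wgT×2, wgt×2
WwGgtt×wwGgTt grid (8·8=64): WwGGTt=4 WwGGtt=4 WwGgTt=8 WwGgtt=8 WwggTt=4 Wwggtt=4 wwGGTt=4 wwGGtt=4 wwGgTt=8 wwGgtt=8 wwggTt=4 wwggtt=4
WwggTt hits 4/64; gcd=4; 4÷4/64÷4 = 1/16

P(WwggTt) = 1/16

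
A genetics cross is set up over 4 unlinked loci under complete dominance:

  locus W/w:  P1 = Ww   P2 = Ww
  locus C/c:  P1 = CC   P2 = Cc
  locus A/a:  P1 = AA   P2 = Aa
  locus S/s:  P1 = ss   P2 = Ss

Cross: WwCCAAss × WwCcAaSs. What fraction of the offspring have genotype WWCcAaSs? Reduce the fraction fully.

WwCCAAss gametes: WCAs×8, wCAs×8
WwCcAaSs gametes: WCAS×1, WCAs×1, WCaS×1, WCas×1, WcAS×1, WcAs×1, WcaS×1, Wcas×1, wCAS×1, wCAs×1, wCaS×1, wCas×1, wcAS×1, wcAs×1, wcaS×1, wcas×1
WwCCAAss×WwCcAaSs grid (16·16=256): WWCCAASs=8 WWCCAAss=8 WWCCAaSs=8 WWCCAass=8 WWCcAASs=8 WWCcAAss=8 WWCcAaSs=8 WWCcAass=8 WwCCAASs=16 WwCCAAss=16 WwCCAaSs=16 WwCCAass=16 WwCcAASs=16 WwCcAAss=16 WwCcAaSs=16 WwCcAass=16 wwCCAASs=8 wwCCAAss=8 wwCCAaSs=8 wwCCAass=8 wwCcAASs=8 wwCcAAss=8 wwCcAaSs=8 wwCcAass=8
WWCcAaSs hits 8/256; gcd=8; 8÷8/256÷8 = 1/32

P(WWCcAaSs) = 1/32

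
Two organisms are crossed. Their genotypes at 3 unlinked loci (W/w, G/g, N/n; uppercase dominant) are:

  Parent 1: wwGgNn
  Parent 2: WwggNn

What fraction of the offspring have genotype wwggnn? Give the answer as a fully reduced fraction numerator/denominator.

P(wwggnn) = 1/16

wwGgNn gametes: wGN×2, wGn×2, wgN×2, wgn×2
WwggNn gametes: WgN×2, Wgn×2, wgN×2, wgn×2
wwGgNn×WwggNn grid (8·8=64): WwGgNN=4 WwGgNn=8 WwGgnn=4 WwggNN=4 WwggNn=8 Wwggnn=4 wwGgNN=4 wwGgNn=8 wwGgnn=4 wwggNN=4 wwggNn=8 wwggnn=4
wwggnn hits 4/64; gcd=4; 4÷4/64÷4 = 1/16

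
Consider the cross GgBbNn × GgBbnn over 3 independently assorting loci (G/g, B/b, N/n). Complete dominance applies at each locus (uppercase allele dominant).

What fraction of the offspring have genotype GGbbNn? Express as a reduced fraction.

GgBbNn gametes: GBN×1, GBn×1, GbN×1, Gbn×1, gBN×1, gBn×1, gbN×1, gbn×1
GgBbnn gametes: GBn×2, Gbn×2, gBn×2, gbn×2
GgBbNn×GgBbnn grid (8·8=64): GGBBNn=2 GGBBnn=2 GGBbNn=4 GGBbnn=4 GGbbNn=2 GGbbnn=2 GgBBNn=4 GgBBnn=4 GgBbNn=8 GgBbnn=8 GgbbNn=4 Ggbbnn=4 ggBBNn=2 ggBBnn=2 ggBbNn=4 ggBbnn=4 ggbbNn=2 ggbbnn=2
GGbbNn hits 2/64; gcd=2; 2÷2/64÷2 = 1/32

P(GGbbNn) = 1/32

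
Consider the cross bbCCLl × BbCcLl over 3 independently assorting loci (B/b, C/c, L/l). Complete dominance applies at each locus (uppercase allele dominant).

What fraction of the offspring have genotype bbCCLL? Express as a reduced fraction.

bbCCLl gametes: bCL×4, bCl×4
BbCcLl gametes: BCL×1, BCl×1, BcL×1, Bcl×1, bCL×1, bCl×1, bcL×1, bcl×1
bbCCLl×BbCcLl grid (8·8=64): BbCCLL=4 BbCCLl=8 BbCCll=4 BbCcLL=4 BbCcLl=8 BbCcll=4 bbCCLL=4 bbCCLl=8 bbCCll=4 bbCcLL=4 bbCcLl=8 bbCcll=4
bbCCLL hits 4/64; gcd=4; 4÷4/64÷4 = 1/16

P(bbCCLL) = 1/16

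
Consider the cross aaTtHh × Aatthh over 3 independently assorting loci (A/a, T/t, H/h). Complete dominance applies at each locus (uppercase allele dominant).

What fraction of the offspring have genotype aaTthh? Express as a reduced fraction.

P(aaTthh) = 1/8

aaTtHh gametes: aTH×2, aTh×2, atH×2, ath×2
Aatthh gametes: Ath×4, ath×4
aaTtHh×Aatthh grid (8·8=64): AaTtHh=8 AaTthh=8 AattHh=8 Aatthh=8 aaTtHh=8 aaTthh=8 aattHh=8 aatthh=8
aaTthh hits 8/64; gcd=8; 8÷8/64÷8 = 1/8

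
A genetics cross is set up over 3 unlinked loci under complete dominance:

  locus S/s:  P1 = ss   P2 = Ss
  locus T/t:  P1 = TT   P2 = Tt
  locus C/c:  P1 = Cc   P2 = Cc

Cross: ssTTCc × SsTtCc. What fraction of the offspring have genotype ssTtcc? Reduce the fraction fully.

ssTTCc gametes: sTC×4, sTc×4
SsTtCc gametes: STC×1, STc×1, StC×1, Stc×1, sTC×1, sTc×1, stC×1, stc×1
ssTTCc×SsTtCc grid (8·8=64): SsTTCC=4 SsTTCc=8 SsTTcc=4 SsTtCC=4 SsTtCc=8 SsTtcc=4 ssTTCC=4 ssTTCc=8 ssTTcc=4 ssTtCC=4 ssTtCc=8 ssTtcc=4
ssTtcc hits 4/64; gcd=4; 4÷4/64÷4 = 1/16

P(ssTtcc) = 1/16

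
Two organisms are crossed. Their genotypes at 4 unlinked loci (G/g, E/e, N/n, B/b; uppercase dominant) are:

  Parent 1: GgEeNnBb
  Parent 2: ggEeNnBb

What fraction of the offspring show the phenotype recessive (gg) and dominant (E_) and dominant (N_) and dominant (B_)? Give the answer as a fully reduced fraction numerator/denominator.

P(gg E_ N_ B_) = 27/128

GgEeNnBb gametes: GENB×1, GENb×1, GEnB×1, GEnb×1, GeNB×1, GeNb×1, GenB×1, Genb×1, gENB×1, gENb×1, gEnB×1, gEnb×1, geNB×1, geNb×1, genB×1, genb×1
ggEeNnBb gametes: gENB×2, gENb×2, gEnB×2, gEnb×2, geNB×2, geNb×2, genB×2, genb×2
GgEeNnBb×ggEeNnBb grid (16·16=256): GgEENNBB=2 GgEENNBb=4 GgEENNbb=2 GgEENnBB=4 GgEENnBb=8 GgEENnbb=4 GgEEnnBB=2 GgEEnnBb=4 GgEEnnbb=2 GgEeNNBB=4 GgEeNNBb=8 GgEeNNbb=4 GgEeNnBB=8 GgEeNnBb=16 GgEeNnbb=8 GgEennBB=4 GgEennBb=8 GgEennbb=4 GgeeNNBB=2 GgeeNNBb=4 GgeeNNbb=2 GgeeNnBB=4 GgeeNnBb=8 GgeeNnbb=4 GgeennBB=2 GgeennBb=4 Ggeennbb=2 ggEENNBB=2 ggEENNBb=4 ggEENNbb=2 ggEENnBB=4 ggEENnBb=8 ggEENnbb=4 ggEEnnBB=2 ggEEnnBb=4 ggEEnnbb=2 ggEeNNBB=4 ggEeNNBb=8 ggEeNNbb=4 ggEeNnBB=8 ggEeNnBb=16 ggEeNnbb=8 ggEennBB=4 ggEennBb=8 ggEennbb=4 ggeeNNBB=2 ggeeNNBb=4 ggeeNNbb=2 ggeeNnBB=4 ggeeNnBb=8 ggeeNnbb=4 ggeennBB=2 ggeennBb=4 ggeennbb=2
gg E_ N_ B_ hits 54/256; gcd=2; 54÷2/256÷2 = 27/128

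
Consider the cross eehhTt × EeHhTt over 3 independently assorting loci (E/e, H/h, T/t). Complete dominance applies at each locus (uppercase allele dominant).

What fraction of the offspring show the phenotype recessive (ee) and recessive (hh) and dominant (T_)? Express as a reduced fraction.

eehhTt gametes: ehT×4, eht×4
EeHhTt gametes: EHT×1, EHt×1, EhT×1, Eht×1, eHT×1, eHt×1, ehT×1, eht×1
eehhTt×EeHhTt grid (8·8=64): EeHhTT=4 EeHhTt=8 EeHhtt=4 EehhTT=4 EehhTt=8 Eehhtt=4 eeHhTT=4 eeHhTt=8 eeHhtt=4 eehhTT=4 eehhTt=8 eehhtt=4
ee hh T_ hits 12/64; gcd=4; 12÷4/64÷4 = 3/16

P(ee hh T_) = 3/16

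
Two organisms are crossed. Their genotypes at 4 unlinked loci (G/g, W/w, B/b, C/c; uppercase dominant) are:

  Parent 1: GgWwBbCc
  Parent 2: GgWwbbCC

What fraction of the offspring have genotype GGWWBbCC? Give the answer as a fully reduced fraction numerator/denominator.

GgWwBbCc gametes: GWBC×1, GWBc×1, GWbC×1, GWbc×1, GwBC×1, GwBc×1, GwbC×1, Gwbc×1, gWBC×1, gWBc×1, gWbC×1, gWbc×1, gwBC×1, gwBc×1, gwbC×1, gwbc×1
GgWwbbCC gametes: GWbC×4, GwbC×4, gWbC×4, gwbC×4
GgWwBbCc×GgWwbbCC grid (16·16=256): GGWWBbCC=4 GGWWBbCc=4 GGWWbbCC=4 GGWWbbCc=4 GGWwBbCC=8 GGWwBbCc=8 GGWwbbCC=8 GGWwbbCc=8 GGwwBbCC=4 GGwwBbCc=4 GGwwbbCC=4 GGwwbbCc=4 GgWWBbCC=8 GgWWBbCc=8 GgWWbbCC=8 GgWWbbCc=8 GgWwBbCC=16 GgWwBbCc=16 GgWwbbCC=16 GgWwbbCc=16 GgwwBbCC=8 GgwwBbCc=8 GgwwbbCC=8 GgwwbbCc=8 ggWWBbCC=4 ggWWBbCc=4 ggWWbbCC=4 ggWWbbCc=4 ggWwBbCC=8 ggWwBbCc=8 ggWwbbCC=8 ggWwbbCc=8 ggwwBbCC=4 ggwwBbCc=4 ggwwbbCC=4 ggwwbbCc=4
GGWWBbCC hits 4/256; gcd=4; 4÷4/256÷4 = 1/64

P(GGWWBbCC) = 1/64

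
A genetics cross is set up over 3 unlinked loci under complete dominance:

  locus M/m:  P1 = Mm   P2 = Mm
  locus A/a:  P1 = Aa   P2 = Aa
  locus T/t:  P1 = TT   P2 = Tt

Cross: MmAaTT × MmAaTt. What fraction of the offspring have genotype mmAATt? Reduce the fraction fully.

MmAaTT gametes: MAT×2, MaT×2, mAT×2, maT×2
MmAaTt gametes: MAT×1, MAt×1, MaT×1, Mat×1, mAT×1, mAt×1, maT×1, mat×1
MmAaTT×MmAaTt grid (8·8=64): MMAATT=2 MMAATt=2 MMAaTT=4 MMAaTt=4 MMaaTT=2 MMaaTt=2 MmAATT=4 MmAATt=4 MmAaTT=8 MmAaTt=8 MmaaTT=4 MmaaTt=4 mmAATT=2 mmAATt=2 mmAaTT=4 mmAaTt=4 mmaaTT=2 mmaaTt=2
mmAATt hits 2/64; gcd=2; 2÷2/64÷2 = 1/32

P(mmAATt) = 1/32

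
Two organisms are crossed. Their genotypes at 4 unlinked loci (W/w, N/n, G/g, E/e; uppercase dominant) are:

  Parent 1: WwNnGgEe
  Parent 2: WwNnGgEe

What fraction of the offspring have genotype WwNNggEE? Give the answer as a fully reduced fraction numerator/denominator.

P(WwNNggEE) = 1/128

WwNnGgEe gametes: WNGE×1, WNGe×1, WNgE×1, WNge×1, WnGE×1, WnGe×1, WngE×1, Wnge×1, wNGE×1, wNGe×1, wNgE×1, wNge×1, wnGE×1, wnGe×1, wngE×1, wnge×1
WwNnGgEe gametes: WNGE×1, WNGe×1, WNgE×1, WNge×1, WnGE×1, WnGe×1, WngE×1, Wnge×1, wNGE×1, wNGe×1, wNgE×1, wNge×1, wnGE×1, wnGe×1, wngE×1, wnge×1
WwNnGgEe×WwNnGgEe grid (16·16=256): WWNNGGEE=1 WWNNGGEe=2 WWNNGGee=1 WWNNGgEE=2 WWNNGgEe=4 WWNNGgee=2 WWNNggEE=1 WWNNggEe=2 WWNNggee=1 WWNnGGEE=2 WWNnGGEe=4 WWNnGGee=2 WWNnGgEE=4 WWNnGgEe=8 WWNnGgee=4 WWNnggEE=2 WWNnggEe=4 WWNnggee=2 WWnnGGEE=1 WWnnGGEe=2 WWnnGGee=1 WWnnGgEE=2 WWnnGgEe=4 WWnnGgee=2 WWnnggEE=1 WWnnggEe=2 WWnnggee=1 WwNNGGEE=2 WwNNGGEe=4 WwNNGGee=2 WwNNGgEE=4 WwNNGgEe=8 WwNNGgee=4 WwNNggEE=2 WwNNggEe=4 WwNNggee=2 WwNnGGEE=4 WwNnGGEe=8 WwNnGGee=4 WwNnGgEE=8 WwNnGgEe=16 WwNnGgee=8 WwNnggEE=4 WwNnggEe=8 WwNnggee=4 WwnnGGEE=2 WwnnGGEe=4 WwnnGGee=2 WwnnGgEE=4 WwnnGgEe=8 WwnnGgee=4 WwnnggEE=2 WwnnggEe=4 Wwnnggee=2 wwNNGGEE=1 wwNNGGEe=2 wwNNGGee=1 wwNNGgEE=2 wwNNGgEe=4 wwNNGgee=2 wwNNggEE=1 wwNNggEe=2 wwNNggee=1 wwNnGGEE=2 wwNnGGEe=4 wwNnGGee=2 wwNnGgEE=4 wwNnGgEe=8 wwNnGgee=4 wwNnggEE=2 wwNnggEe=4 wwNnggee=2 wwnnGGEE=1 wwnnGGEe=2 wwnnGGee=1 wwnnGgEE=2 wwnnGgEe=4 wwnnGgee=2 wwnnggEE=1 wwnnggEe=2 wwnnggee=1
WwNNggEE hits 2/256; gcd=2; 2÷2/256÷2 = 1/128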